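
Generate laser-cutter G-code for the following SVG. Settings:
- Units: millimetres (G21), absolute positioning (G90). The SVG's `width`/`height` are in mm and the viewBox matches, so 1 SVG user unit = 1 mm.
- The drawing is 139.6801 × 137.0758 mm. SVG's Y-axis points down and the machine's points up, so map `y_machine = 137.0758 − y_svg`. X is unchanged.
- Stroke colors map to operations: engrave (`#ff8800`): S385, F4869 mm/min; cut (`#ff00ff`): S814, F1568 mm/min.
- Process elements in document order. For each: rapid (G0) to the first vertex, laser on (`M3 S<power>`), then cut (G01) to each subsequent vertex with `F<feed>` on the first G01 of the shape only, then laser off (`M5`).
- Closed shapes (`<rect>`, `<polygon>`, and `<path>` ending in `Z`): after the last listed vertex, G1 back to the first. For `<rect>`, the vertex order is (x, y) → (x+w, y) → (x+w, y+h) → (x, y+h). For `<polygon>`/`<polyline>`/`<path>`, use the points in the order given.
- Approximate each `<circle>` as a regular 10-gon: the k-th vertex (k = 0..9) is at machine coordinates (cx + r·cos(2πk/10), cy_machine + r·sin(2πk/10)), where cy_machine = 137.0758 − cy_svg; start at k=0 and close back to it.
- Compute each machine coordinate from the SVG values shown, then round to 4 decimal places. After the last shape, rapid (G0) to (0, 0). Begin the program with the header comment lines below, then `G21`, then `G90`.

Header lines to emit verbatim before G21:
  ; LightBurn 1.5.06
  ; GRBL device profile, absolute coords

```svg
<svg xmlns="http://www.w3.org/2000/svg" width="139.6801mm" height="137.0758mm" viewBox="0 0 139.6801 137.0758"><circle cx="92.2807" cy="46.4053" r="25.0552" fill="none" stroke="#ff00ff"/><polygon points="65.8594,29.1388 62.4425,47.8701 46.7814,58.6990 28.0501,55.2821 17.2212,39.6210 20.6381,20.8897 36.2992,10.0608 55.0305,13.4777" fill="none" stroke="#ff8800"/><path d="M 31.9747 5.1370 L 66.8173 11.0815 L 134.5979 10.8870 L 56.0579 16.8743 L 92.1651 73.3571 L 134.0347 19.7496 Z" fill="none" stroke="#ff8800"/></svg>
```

viewBox `0 0 139.6801 137.0758` with mm width/height → 1 unit = 1 mm. Flip: y_m = 137.0758 − y_svg.

**Shape 1** — `<circle>` circle, stroke `#ff00ff` → cut (S814, F1568). Machine vertices: (117.3359,90.6705) → (112.5508,105.3976) → (100.0232,114.4994) → (84.5382,114.4994) → (72.0106,105.3976) → (67.2255,90.6705) → (72.0106,75.9434) → (84.5382,66.8416) → (100.0232,66.8416) → (112.5508,75.9434) → (117.3359,90.6705). Closed: final G1 returns to the first vertex.

**Shape 2** — `<polygon>` regular polygon, stroke `#ff8800` → engrave (S385, F4869). Machine vertices: (65.8594,107.9370) → (62.4425,89.2057) → (46.7814,78.3768) → (28.0501,81.7937) → (17.2212,97.4548) → (20.6381,116.1861) → (36.2992,127.0150) → (55.0305,123.5981) → (65.8594,107.9370). Closed: final G1 returns to the first vertex.

**Shape 3** — `<path>` closed polygon, stroke `#ff8800` → engrave (S385, F4869). Machine vertices: (31.9747,131.9388) → (66.8173,125.9943) → (134.5979,126.1888) → (56.0579,120.2015) → (92.1651,63.7187) → (134.0347,117.3262) → (31.9747,131.9388). Closed: final G1 returns to the first vertex.

; LightBurn 1.5.06
; GRBL device profile, absolute coords
G21
G90
G0 X117.3359 Y90.6705
M3 S814
G01 X112.5508 Y105.3976 F1568
G01 X100.0232 Y114.4994
G01 X84.5382 Y114.4994
G01 X72.0106 Y105.3976
G01 X67.2255 Y90.6705
G01 X72.0106 Y75.9434
G01 X84.5382 Y66.8416
G01 X100.0232 Y66.8416
G01 X112.5508 Y75.9434
G01 X117.3359 Y90.6705
M5
G0 X65.8594 Y107.9370
M3 S385
G01 X62.4425 Y89.2057 F4869
G01 X46.7814 Y78.3768
G01 X28.0501 Y81.7937
G01 X17.2212 Y97.4548
G01 X20.6381 Y116.1861
G01 X36.2992 Y127.0150
G01 X55.0305 Y123.5981
G01 X65.8594 Y107.9370
M5
G0 X31.9747 Y131.9388
M3 S385
G01 X66.8173 Y125.9943 F4869
G01 X134.5979 Y126.1888
G01 X56.0579 Y120.2015
G01 X92.1651 Y63.7187
G01 X134.0347 Y117.3262
G01 X31.9747 Y131.9388
M5
G0 X0.0000 Y0.0000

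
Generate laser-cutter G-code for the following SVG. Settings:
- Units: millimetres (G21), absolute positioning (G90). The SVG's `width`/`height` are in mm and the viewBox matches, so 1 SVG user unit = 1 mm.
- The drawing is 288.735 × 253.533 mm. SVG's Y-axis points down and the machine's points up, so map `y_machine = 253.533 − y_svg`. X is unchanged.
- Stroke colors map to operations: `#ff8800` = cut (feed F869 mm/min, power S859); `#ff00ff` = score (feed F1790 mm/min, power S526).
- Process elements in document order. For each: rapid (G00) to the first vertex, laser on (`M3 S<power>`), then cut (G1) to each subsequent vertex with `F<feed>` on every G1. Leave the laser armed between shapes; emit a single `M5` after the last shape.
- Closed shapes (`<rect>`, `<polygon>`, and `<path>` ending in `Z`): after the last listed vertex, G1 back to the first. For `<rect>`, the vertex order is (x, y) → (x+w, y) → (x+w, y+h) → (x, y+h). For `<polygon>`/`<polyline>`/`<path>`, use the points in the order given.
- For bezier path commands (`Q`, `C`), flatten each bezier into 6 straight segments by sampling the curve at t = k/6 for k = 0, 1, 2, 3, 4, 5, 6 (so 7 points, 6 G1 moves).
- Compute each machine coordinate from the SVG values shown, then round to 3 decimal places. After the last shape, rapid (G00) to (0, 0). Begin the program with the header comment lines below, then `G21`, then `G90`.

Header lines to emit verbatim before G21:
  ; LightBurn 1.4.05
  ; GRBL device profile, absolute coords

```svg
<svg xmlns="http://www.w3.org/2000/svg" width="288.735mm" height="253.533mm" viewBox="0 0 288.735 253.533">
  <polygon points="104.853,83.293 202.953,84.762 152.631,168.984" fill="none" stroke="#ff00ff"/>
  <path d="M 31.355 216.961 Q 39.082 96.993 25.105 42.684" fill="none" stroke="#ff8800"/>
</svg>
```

; LightBurn 1.4.05
; GRBL device profile, absolute coords
G21
G90
G00 X104.853 Y170.240
M3 S526
G1 X202.953 Y168.771 F1790
G1 X152.631 Y84.549 F1790
G1 X104.853 Y170.240 F1790
G00 X31.355 Y36.572
M3 S859
G1 X33.328 Y74.737 F869
G1 X34.095 Y109.255 F869
G1 X33.656 Y140.125 F869
G1 X32.011 Y167.348 F869
G1 X29.161 Y190.922 F869
G1 X25.105 Y210.849 F869
M5
G00 X0.000 Y0.000

1 u = 1 mm; y_m = 253.533 − y.

[1] `<polygon>` regular polygon, #ff00ff→score S526 F1790: (104.853,170.240) → (202.953,168.771) → (152.631,84.549) → (104.853,170.240) (closed)

[2] `<path>` quadratic bezier, #ff8800→cut S859 F869: (31.355,36.572) → (33.328,74.737) → (34.095,109.255) → (33.656,140.125) → (32.011,167.348) → (29.161,190.922) → (25.105,210.849)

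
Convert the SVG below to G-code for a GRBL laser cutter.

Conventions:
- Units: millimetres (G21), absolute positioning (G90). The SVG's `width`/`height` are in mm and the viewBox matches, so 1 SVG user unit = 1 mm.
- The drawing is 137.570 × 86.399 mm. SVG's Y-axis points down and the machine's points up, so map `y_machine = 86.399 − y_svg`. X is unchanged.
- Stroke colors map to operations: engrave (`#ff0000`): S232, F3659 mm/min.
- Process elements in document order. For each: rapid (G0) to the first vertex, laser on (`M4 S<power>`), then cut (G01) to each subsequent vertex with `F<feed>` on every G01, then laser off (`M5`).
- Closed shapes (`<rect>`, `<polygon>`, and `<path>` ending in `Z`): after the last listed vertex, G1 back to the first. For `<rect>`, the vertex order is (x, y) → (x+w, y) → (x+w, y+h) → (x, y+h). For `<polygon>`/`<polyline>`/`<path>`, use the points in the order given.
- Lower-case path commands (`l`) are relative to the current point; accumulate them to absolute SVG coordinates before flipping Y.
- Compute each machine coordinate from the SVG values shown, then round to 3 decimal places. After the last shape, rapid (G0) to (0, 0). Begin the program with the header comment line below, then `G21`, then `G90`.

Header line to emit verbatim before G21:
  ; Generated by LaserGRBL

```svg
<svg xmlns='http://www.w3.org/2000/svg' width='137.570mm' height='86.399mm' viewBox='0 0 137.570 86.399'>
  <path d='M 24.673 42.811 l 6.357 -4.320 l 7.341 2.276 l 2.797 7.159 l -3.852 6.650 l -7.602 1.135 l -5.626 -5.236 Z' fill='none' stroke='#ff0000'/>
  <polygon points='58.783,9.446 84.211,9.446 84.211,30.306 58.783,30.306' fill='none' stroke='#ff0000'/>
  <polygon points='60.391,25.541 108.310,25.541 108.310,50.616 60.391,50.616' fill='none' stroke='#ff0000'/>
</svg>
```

; Generated by LaserGRBL
G21
G90
G0 X24.673 Y43.588
M4 S232
G01 X31.030 Y47.908 F3659
G01 X38.371 Y45.632 F3659
G01 X41.168 Y38.473 F3659
G01 X37.316 Y31.823 F3659
G01 X29.714 Y30.688 F3659
G01 X24.088 Y35.924 F3659
G01 X24.673 Y43.588 F3659
M5
G0 X58.783 Y76.953
M4 S232
G01 X84.211 Y76.953 F3659
G01 X84.211 Y56.093 F3659
G01 X58.783 Y56.093 F3659
G01 X58.783 Y76.953 F3659
M5
G0 X60.391 Y60.858
M4 S232
G01 X108.310 Y60.858 F3659
G01 X108.310 Y35.783 F3659
G01 X60.391 Y35.783 F3659
G01 X60.391 Y60.858 F3659
M5
G0 X0.000 Y0.000

1 u = 1 mm; y_m = 86.399 − y.

[1] `<path>` regular polygon, #ff0000→engrave S232 F3659: (24.673,43.588) → (31.030,47.908) → (38.371,45.632) → (41.168,38.473) → (37.316,31.823) → (29.714,30.688) → (24.088,35.924) → (24.673,43.588) (closed)

[2] `<polygon>` rectangle, #ff0000→engrave S232 F3659: (58.783,76.953) → (84.211,76.953) → (84.211,56.093) → (58.783,56.093) → (58.783,76.953) (closed)

[3] `<polygon>` rectangle, #ff0000→engrave S232 F3659: (60.391,60.858) → (108.310,60.858) → (108.310,35.783) → (60.391,35.783) → (60.391,60.858) (closed)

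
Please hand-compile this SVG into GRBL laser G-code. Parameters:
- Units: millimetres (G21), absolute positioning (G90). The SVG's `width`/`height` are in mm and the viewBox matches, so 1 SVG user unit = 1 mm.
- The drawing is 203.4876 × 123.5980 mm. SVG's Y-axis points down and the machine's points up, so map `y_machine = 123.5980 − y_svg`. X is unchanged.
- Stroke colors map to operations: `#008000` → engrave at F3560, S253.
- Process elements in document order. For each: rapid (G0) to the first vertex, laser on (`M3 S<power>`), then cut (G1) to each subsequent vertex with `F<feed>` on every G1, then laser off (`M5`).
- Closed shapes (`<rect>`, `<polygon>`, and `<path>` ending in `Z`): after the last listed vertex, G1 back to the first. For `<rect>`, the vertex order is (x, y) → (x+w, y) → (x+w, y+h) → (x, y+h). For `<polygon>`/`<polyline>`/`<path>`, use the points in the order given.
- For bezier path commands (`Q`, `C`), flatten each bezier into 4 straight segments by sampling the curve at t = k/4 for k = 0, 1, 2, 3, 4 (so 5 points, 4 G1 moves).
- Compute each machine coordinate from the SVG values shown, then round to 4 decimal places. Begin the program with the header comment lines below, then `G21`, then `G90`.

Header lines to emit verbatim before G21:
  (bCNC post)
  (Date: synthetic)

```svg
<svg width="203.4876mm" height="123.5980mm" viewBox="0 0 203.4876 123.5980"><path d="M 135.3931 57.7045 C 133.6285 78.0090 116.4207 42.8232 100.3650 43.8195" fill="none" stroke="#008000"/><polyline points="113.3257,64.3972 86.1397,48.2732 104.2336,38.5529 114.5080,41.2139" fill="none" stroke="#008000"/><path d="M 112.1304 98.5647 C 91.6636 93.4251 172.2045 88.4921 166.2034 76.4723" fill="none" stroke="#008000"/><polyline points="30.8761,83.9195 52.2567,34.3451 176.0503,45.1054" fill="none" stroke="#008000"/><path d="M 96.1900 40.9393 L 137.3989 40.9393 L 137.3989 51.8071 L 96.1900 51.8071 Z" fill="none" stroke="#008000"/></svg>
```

(bCNC post)
(Date: synthetic)
G21
G90
G0 X135.3931 Y65.8935
M3 S253
G1 X131.4334 Y59.6372 F3560
G1 X123.2382 Y65.5954 F3560
G1 X112.3635 Y75.1740 F3560
G1 X100.3650 Y79.7785 F3560
M5
G0 X113.3257 Y59.2008
M3 S253
G1 X86.1397 Y75.3248 F3560
G1 X104.2336 Y85.0451 F3560
G1 X114.5080 Y82.3841 F3560
M5
G0 X112.1304 Y25.0333
M3 S253
G1 X112.7888 Y28.9632 F3560
G1 X133.7423 Y33.4994 F3560
G1 X157.4081 Y39.3257 F3560
G1 X166.2034 Y47.1257 F3560
M5
G0 X30.8761 Y39.6785
M3 S253
G1 X52.2567 Y89.2529 F3560
G1 X176.0503 Y78.4926 F3560
M5
G0 X96.1900 Y82.6587
M3 S253
G1 X137.3989 Y82.6587 F3560
G1 X137.3989 Y71.7909 F3560
G1 X96.1900 Y71.7909 F3560
G1 X96.1900 Y82.6587 F3560
M5

1 u = 1 mm; y_m = 123.5980 − y.

[1] `<path>` cubic bezier, #008000→engrave S253 F3560: (135.3931,65.8935) → (131.4334,59.6372) → (123.2382,65.5954) → (112.3635,75.1740) → (100.3650,79.7785)

[2] `<polyline>` open polyline, #008000→engrave S253 F3560: (113.3257,59.2008) → (86.1397,75.3248) → (104.2336,85.0451) → (114.5080,82.3841)

[3] `<path>` cubic bezier, #008000→engrave S253 F3560: (112.1304,25.0333) → (112.7888,28.9632) → (133.7423,33.4994) → (157.4081,39.3257) → (166.2034,47.1257)

[4] `<polyline>` open polyline, #008000→engrave S253 F3560: (30.8761,39.6785) → (52.2567,89.2529) → (176.0503,78.4926)

[5] `<path>` rectangle, #008000→engrave S253 F3560: (96.1900,82.6587) → (137.3989,82.6587) → (137.3989,71.7909) → (96.1900,71.7909) → (96.1900,82.6587) (closed)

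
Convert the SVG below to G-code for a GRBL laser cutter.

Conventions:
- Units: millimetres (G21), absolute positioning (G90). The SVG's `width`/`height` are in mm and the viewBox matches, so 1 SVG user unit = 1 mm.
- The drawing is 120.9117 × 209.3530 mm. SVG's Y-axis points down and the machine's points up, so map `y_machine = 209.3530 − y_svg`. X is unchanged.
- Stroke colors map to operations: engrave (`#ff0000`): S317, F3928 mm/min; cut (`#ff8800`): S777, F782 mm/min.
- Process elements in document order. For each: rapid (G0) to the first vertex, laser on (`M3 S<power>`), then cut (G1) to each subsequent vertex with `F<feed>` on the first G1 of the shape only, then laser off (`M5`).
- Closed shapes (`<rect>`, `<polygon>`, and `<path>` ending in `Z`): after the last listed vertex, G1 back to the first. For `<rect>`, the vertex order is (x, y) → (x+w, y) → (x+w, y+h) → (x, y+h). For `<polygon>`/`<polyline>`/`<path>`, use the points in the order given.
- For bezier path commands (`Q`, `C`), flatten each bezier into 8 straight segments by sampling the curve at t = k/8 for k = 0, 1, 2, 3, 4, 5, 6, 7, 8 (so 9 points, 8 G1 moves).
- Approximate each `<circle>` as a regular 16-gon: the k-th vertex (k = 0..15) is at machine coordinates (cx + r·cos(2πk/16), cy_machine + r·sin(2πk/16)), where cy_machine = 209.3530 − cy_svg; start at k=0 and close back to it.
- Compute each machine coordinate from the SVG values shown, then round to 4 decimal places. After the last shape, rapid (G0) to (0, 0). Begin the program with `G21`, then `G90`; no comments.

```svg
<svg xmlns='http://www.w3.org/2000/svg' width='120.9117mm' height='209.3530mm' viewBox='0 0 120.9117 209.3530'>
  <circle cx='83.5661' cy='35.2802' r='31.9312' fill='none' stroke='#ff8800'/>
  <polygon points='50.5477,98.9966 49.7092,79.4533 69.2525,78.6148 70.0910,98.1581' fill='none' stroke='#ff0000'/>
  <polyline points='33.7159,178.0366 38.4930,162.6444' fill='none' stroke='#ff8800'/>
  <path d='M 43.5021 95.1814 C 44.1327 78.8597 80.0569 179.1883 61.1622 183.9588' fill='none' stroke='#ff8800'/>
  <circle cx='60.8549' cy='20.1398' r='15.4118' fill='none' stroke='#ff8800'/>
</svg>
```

G21
G90
G0 X115.4973 Y174.0728
M3 S777
G1 X113.0667 Y186.2923 F782
G1 X106.1449 Y196.6516
G1 X95.7856 Y203.5734
G1 X83.5661 Y206.0040
G1 X71.3466 Y203.5734
G1 X60.9873 Y196.6516
G1 X54.0655 Y186.2923
G1 X51.6349 Y174.0728
G1 X54.0655 Y161.8533
G1 X60.9873 Y151.4940
G1 X71.3466 Y144.5722
G1 X83.5661 Y142.1416
G1 X95.7856 Y144.5722
G1 X106.1449 Y151.4940
G1 X113.0667 Y161.8533
G1 X115.4973 Y174.0728
M5
G0 X50.5477 Y110.3564
M3 S317
G1 X49.7092 Y129.8997 F3928
G1 X69.2525 Y130.7382
G1 X70.0910 Y111.1949
G1 X50.5477 Y110.3564
M5
G0 X33.7159 Y31.3164
M3 S777
G1 X38.4930 Y46.7086 F782
M5
G0 X43.5021 Y114.1716
M3 S777
G1 X45.2170 Y115.2387 F782
G1 X49.1846 Y107.8567
G1 X54.3490 Y94.5123
G1 X59.6541 Y77.6925
G1 X64.0440 Y59.8839
G1 X66.4627 Y43.5735
G1 X65.8541 Y31.2480
G1 X61.1622 Y25.3942
M5
G0 X76.2667 Y189.2132
M3 S777
G1 X75.0935 Y195.1110 F782
G1 X71.7527 Y200.1110
G1 X66.7527 Y203.4518
G1 X60.8549 Y204.6250
G1 X54.9571 Y203.4518
G1 X49.9571 Y200.1110
G1 X46.6163 Y195.1110
G1 X45.4431 Y189.2132
G1 X46.6163 Y183.3154
G1 X49.9571 Y178.3154
G1 X54.9571 Y174.9746
G1 X60.8549 Y173.8014
G1 X66.7527 Y174.9746
G1 X71.7527 Y178.3154
G1 X75.0935 Y183.3154
G1 X76.2667 Y189.2132
M5
G0 X0.0000 Y0.0000

Since the viewBox matches the mm dimensions, user units are millimetres directly. The only transform is the Y-flip y_m = 209.3530 − y_svg.

Shape 1 is a circle drawn with `<circle>`. Its stroke #ff8800 means cut at S777, F782. After flipping Y the toolpath is (115.4973,174.0728) → (113.0667,186.2923) → (106.1449,196.6516) → (95.7856,203.5734) → (83.5661,206.0040) → (71.3466,203.5734) → (60.9873,196.6516) → (54.0655,186.2923) → (51.6349,174.0728) → (54.0655,161.8533) → (60.9873,151.4940) → (71.3466,144.5722) → (83.5661,142.1416) → (95.7856,144.5722) → (106.1449,151.4940) → (113.0667,161.8533) → (115.4973,174.0728), returning to the start.

Shape 2 is a regular polygon drawn with `<polygon>`. Its stroke #ff0000 means engrave at S317, F3928. After flipping Y the toolpath is (50.5477,110.3564) → (49.7092,129.8997) → (69.2525,130.7382) → (70.0910,111.1949) → (50.5477,110.3564), returning to the start.

Shape 3 is a line segment drawn with `<polyline>`. Its stroke #ff8800 means cut at S777, F782. After flipping Y the toolpath is (33.7159,31.3164) → (38.4930,46.7086).

Shape 4 is a cubic bezier drawn with `<path>`. Its stroke #ff8800 means cut at S777, F782. After flipping Y the toolpath is (43.5021,114.1716) → (45.2170,115.2387) → (49.1846,107.8567) → (54.3490,94.5123) → (59.6541,77.6925) → (64.0440,59.8839) → (66.4627,43.5735) → (65.8541,31.2480) → (61.1622,25.3942).

Shape 5 is a circle drawn with `<circle>`. Its stroke #ff8800 means cut at S777, F782. After flipping Y the toolpath is (76.2667,189.2132) → (75.0935,195.1110) → (71.7527,200.1110) → (66.7527,203.4518) → (60.8549,204.6250) → (54.9571,203.4518) → (49.9571,200.1110) → (46.6163,195.1110) → (45.4431,189.2132) → (46.6163,183.3154) → (49.9571,178.3154) → (54.9571,174.9746) → (60.8549,173.8014) → (66.7527,174.9746) → (71.7527,178.3154) → (75.0935,183.3154) → (76.2667,189.2132), returning to the start.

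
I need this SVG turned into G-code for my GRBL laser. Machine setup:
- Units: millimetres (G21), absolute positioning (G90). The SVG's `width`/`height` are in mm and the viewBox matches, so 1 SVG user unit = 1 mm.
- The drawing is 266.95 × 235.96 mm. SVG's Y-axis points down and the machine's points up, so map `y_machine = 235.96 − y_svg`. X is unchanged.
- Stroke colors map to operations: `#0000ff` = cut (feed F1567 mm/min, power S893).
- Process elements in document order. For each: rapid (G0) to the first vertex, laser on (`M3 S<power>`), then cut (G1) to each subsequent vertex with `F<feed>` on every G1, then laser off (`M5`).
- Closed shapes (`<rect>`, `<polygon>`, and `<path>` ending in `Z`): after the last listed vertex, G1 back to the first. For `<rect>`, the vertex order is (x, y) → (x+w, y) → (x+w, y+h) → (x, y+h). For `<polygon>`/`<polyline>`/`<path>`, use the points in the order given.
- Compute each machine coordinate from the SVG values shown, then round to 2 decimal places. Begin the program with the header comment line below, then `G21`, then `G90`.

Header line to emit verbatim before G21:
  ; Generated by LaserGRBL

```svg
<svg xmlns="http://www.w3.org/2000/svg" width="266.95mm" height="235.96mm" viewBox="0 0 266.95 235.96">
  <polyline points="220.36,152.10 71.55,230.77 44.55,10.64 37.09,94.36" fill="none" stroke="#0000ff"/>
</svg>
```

viewBox `0 0 266.95 235.96` with mm width/height → 1 unit = 1 mm. Flip: y_m = 235.96 − y_svg.

**Shape 1** — `<polyline>` open polyline, stroke `#0000ff` → cut (S893, F1567). Machine vertices: (220.36,83.86) → (71.55,5.19) → (44.55,225.32) → (37.09,141.60). Open path.

; Generated by LaserGRBL
G21
G90
G0 X220.36 Y83.86
M3 S893
G1 X71.55 Y5.19 F1567
G1 X44.55 Y225.32 F1567
G1 X37.09 Y141.60 F1567
M5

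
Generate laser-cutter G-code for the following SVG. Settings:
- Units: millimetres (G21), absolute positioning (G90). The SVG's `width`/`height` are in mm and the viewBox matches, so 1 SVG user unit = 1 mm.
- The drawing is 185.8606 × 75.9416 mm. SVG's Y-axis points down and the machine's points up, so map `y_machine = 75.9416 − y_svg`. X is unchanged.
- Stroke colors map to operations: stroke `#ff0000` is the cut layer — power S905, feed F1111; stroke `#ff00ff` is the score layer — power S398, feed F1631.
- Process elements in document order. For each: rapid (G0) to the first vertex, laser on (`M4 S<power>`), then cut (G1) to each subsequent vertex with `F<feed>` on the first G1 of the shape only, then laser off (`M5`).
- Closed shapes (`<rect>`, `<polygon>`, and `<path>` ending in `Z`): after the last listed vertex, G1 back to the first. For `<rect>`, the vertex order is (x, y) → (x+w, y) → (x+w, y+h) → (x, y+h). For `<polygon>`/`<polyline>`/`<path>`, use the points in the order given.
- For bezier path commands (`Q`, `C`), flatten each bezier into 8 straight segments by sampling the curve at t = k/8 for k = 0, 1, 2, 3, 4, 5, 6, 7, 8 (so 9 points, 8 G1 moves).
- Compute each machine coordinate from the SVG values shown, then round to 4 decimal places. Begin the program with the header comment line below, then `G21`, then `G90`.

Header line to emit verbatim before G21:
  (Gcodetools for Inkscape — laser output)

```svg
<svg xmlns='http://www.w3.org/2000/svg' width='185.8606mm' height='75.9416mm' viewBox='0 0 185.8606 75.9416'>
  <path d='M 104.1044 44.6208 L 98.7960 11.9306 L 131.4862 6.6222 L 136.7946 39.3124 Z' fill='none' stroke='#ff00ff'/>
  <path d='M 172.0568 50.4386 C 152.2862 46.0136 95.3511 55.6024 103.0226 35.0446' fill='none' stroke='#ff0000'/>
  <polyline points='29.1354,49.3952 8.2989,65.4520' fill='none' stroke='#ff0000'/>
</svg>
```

(Gcodetools for Inkscape — laser output)
G21
G90
G0 X104.1044 Y31.3208
M4 S398
G1 X98.7960 Y64.0110 F1631
G1 X131.4862 Y69.3194
G1 X136.7946 Y36.6292
G1 X104.1044 Y31.3208
M5
G0 X172.0568 Y25.5030
M4 S905
G1 X163.0995 Y26.5917 F1111
G1 X151.8507 Y26.8842
G1 X139.5029 Y26.8978
G1 X127.2489 Y27.1502
G1 X116.2812 Y28.1588
G1 X107.7925 Y30.4411
G1 X102.9755 Y34.5147
G1 X103.0226 Y40.8970
M5
G0 X29.1354 Y26.5464
M4 S905
G1 X8.2989 Y10.4896 F1111
M5

1 u = 1 mm; y_m = 75.9416 − y.

[1] `<path>` regular polygon, #ff00ff→score S398 F1631: (104.1044,31.3208) → (98.7960,64.0110) → (131.4862,69.3194) → (136.7946,36.6292) → (104.1044,31.3208) (closed)

[2] `<path>` cubic bezier, #ff0000→cut S905 F1111: (172.0568,25.5030) → (163.0995,26.5917) → (151.8507,26.8842) → (139.5029,26.8978) → (127.2489,27.1502) → (116.2812,28.1588) → (107.7925,30.4411) → (102.9755,34.5147) → (103.0226,40.8970)

[3] `<polyline>` line segment, #ff0000→cut S905 F1111: (29.1354,26.5464) → (8.2989,10.4896)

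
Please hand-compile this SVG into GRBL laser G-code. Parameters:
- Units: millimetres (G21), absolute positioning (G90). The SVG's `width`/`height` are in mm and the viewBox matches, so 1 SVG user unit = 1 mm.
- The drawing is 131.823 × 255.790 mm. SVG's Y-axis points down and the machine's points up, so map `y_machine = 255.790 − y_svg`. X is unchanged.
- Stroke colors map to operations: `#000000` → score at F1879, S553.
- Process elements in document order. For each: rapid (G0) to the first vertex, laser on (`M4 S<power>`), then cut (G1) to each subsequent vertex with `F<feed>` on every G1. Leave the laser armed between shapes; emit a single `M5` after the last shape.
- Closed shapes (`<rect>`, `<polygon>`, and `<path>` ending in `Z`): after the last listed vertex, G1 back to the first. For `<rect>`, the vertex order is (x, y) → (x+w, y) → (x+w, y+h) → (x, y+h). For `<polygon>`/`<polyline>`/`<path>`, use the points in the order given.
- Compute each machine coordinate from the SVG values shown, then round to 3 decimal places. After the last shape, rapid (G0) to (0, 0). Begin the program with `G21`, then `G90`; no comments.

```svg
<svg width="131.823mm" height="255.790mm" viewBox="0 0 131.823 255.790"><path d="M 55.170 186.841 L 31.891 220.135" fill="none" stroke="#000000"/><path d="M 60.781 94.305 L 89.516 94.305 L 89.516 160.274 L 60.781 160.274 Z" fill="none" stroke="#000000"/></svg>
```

G21
G90
G0 X55.170 Y68.949
M4 S553
G1 X31.891 Y35.655 F1879
G0 X60.781 Y161.485
M4 S553
G1 X89.516 Y161.485 F1879
G1 X89.516 Y95.516 F1879
G1 X60.781 Y95.516 F1879
G1 X60.781 Y161.485 F1879
M5
G0 X0.000 Y0.000

viewBox `0 0 131.823 255.790` with mm width/height → 1 unit = 1 mm. Flip: y_m = 255.790 − y_svg.

**Shape 1** — `<path>` line segment, stroke `#000000` → score (S553, F1879). Machine vertices: (55.170,68.949) → (31.891,35.655). Open path.

**Shape 2** — `<path>` rectangle, stroke `#000000` → score (S553, F1879). Machine vertices: (60.781,161.485) → (89.516,161.485) → (89.516,95.516) → (60.781,95.516) → (60.781,161.485). Closed: final G1 returns to the first vertex.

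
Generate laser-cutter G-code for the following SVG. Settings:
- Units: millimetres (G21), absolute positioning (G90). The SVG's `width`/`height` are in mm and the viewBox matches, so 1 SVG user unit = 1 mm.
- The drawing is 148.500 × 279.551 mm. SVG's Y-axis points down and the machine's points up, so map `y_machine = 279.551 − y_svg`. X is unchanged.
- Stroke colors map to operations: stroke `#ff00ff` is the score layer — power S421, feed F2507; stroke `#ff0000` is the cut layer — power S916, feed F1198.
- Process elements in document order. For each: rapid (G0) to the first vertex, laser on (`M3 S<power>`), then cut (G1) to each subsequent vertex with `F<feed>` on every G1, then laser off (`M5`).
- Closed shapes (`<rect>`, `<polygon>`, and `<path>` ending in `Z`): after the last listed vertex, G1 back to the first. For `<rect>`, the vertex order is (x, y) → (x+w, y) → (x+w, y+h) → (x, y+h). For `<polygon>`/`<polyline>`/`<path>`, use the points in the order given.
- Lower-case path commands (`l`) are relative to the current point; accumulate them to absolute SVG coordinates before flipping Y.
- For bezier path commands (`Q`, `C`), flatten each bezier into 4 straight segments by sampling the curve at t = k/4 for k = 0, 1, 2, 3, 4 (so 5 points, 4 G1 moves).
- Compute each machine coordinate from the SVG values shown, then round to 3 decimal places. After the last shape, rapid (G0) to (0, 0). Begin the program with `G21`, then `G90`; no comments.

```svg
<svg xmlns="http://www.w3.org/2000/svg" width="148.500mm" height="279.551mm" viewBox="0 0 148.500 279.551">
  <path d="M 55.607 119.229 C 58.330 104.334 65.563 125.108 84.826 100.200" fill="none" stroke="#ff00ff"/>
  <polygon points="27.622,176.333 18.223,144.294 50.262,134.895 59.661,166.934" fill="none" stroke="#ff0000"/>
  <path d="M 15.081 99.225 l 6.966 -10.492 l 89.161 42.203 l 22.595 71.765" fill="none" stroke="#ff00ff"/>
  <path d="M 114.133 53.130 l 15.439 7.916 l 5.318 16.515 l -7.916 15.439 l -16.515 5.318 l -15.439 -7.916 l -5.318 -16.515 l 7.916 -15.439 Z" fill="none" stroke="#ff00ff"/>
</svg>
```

G21
G90
G0 X55.607 Y160.322
M3 S421
G1 X58.612 Y166.076 F2507
G1 X64.014 Y166.082 F2507
G1 X72.517 Y167.964 F2507
G1 X84.826 Y179.351 F2507
M5
G0 X27.622 Y103.218
M3 S916
G1 X18.223 Y135.257 F1198
G1 X50.262 Y144.656 F1198
G1 X59.661 Y112.617 F1198
G1 X27.622 Y103.218 F1198
M5
G0 X15.081 Y180.326
M3 S421
G1 X22.047 Y190.818 F2507
G1 X111.208 Y148.615 F2507
G1 X133.803 Y76.850 F2507
M5
G0 X114.133 Y226.421
M3 S421
G1 X129.572 Y218.505 F2507
G1 X134.890 Y201.990 F2507
G1 X126.974 Y186.551 F2507
G1 X110.459 Y181.233 F2507
G1 X95.020 Y189.149 F2507
G1 X89.702 Y205.664 F2507
G1 X97.618 Y221.103 F2507
G1 X114.133 Y226.421 F2507
M5
G0 X0.000 Y0.000

1 u = 1 mm; y_m = 279.551 − y.

[1] `<path>` cubic bezier, #ff00ff→score S421 F2507: (55.607,160.322) → (58.612,166.076) → (64.014,166.082) → (72.517,167.964) → (84.826,179.351)

[2] `<polygon>` regular polygon, #ff0000→cut S916 F1198: (27.622,103.218) → (18.223,135.257) → (50.262,144.656) → (59.661,112.617) → (27.622,103.218) (closed)

[3] `<path>` open polyline, #ff00ff→score S421 F2507: (15.081,180.326) → (22.047,190.818) → (111.208,148.615) → (133.803,76.850)

[4] `<path>` regular polygon, #ff00ff→score S421 F2507: (114.133,226.421) → (129.572,218.505) → (134.890,201.990) → (126.974,186.551) → (110.459,181.233) → (95.020,189.149) → (89.702,205.664) → (97.618,221.103) → (114.133,226.421) (closed)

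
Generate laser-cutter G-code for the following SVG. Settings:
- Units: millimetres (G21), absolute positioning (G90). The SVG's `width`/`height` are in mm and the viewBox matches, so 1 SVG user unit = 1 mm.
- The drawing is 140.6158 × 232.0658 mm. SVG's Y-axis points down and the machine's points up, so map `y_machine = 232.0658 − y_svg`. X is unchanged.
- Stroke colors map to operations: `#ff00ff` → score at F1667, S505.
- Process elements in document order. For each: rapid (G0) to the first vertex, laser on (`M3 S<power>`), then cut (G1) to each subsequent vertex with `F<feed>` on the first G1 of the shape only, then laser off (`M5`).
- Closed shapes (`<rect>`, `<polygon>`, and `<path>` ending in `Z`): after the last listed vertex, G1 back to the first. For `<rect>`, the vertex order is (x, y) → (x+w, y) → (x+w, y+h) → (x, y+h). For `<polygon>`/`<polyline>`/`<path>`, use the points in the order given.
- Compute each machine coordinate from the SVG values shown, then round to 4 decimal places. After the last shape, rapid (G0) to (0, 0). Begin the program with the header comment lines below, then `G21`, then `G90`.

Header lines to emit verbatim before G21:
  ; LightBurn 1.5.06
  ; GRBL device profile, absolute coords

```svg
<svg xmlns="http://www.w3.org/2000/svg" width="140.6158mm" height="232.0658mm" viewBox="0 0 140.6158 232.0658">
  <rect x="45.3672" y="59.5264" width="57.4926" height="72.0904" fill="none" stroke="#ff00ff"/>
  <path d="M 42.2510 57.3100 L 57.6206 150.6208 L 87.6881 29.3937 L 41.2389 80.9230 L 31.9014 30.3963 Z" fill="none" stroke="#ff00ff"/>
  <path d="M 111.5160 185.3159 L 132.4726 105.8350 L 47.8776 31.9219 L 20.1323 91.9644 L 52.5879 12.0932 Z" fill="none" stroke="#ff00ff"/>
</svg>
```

viewBox `0 0 140.6158 232.0658` with mm width/height → 1 unit = 1 mm. Flip: y_m = 232.0658 − y_svg.

**Shape 1** — `<rect>` rectangle, stroke `#ff00ff` → score (S505, F1667). Machine vertices: (45.3672,172.5394) → (102.8598,172.5394) → (102.8598,100.4490) → (45.3672,100.4490) → (45.3672,172.5394). Closed: final G1 returns to the first vertex.

**Shape 2** — `<path>` closed polygon, stroke `#ff00ff` → score (S505, F1667). Machine vertices: (42.2510,174.7558) → (57.6206,81.4450) → (87.6881,202.6721) → (41.2389,151.1428) → (31.9014,201.6695) → (42.2510,174.7558). Closed: final G1 returns to the first vertex.

**Shape 3** — `<path>` closed polygon, stroke `#ff00ff` → score (S505, F1667). Machine vertices: (111.5160,46.7499) → (132.4726,126.2308) → (47.8776,200.1439) → (20.1323,140.1014) → (52.5879,219.9726) → (111.5160,46.7499). Closed: final G1 returns to the first vertex.

; LightBurn 1.5.06
; GRBL device profile, absolute coords
G21
G90
G0 X45.3672 Y172.5394
M3 S505
G1 X102.8598 Y172.5394 F1667
G1 X102.8598 Y100.4490
G1 X45.3672 Y100.4490
G1 X45.3672 Y172.5394
M5
G0 X42.2510 Y174.7558
M3 S505
G1 X57.6206 Y81.4450 F1667
G1 X87.6881 Y202.6721
G1 X41.2389 Y151.1428
G1 X31.9014 Y201.6695
G1 X42.2510 Y174.7558
M5
G0 X111.5160 Y46.7499
M3 S505
G1 X132.4726 Y126.2308 F1667
G1 X47.8776 Y200.1439
G1 X20.1323 Y140.1014
G1 X52.5879 Y219.9726
G1 X111.5160 Y46.7499
M5
G0 X0.0000 Y0.0000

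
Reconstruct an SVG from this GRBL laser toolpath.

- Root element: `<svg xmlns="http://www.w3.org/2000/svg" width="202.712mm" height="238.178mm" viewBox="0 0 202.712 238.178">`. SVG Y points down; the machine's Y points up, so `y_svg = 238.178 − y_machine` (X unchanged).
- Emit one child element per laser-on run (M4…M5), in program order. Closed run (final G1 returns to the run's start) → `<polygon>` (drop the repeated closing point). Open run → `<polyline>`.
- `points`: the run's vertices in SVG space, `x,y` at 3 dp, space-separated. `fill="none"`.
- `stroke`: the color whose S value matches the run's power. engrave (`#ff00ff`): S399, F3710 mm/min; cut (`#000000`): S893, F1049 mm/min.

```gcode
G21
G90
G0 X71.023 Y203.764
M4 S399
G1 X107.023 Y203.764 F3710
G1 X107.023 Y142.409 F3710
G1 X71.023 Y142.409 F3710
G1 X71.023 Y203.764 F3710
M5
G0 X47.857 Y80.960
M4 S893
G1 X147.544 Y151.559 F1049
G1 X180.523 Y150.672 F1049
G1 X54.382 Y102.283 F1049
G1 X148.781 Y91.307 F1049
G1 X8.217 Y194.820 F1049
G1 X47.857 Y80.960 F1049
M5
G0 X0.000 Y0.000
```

Each laser-on run becomes one SVG element. Flip Y back into SVG space with y_svg = 238.178 − y_machine.

Run 1: S399 ⇒ engrave layer `#ff00ff`. The run returns to its start, so emit a `<polygon>` with points (Y-flipped): 71.023,34.414 107.023,34.414 107.023,95.769 71.023,95.769.

Run 2: the run's S893 means `#000000` (cut). The run returns to its start, so emit a `<polygon>` with points (Y-flipped): 47.857,157.218 147.544,86.619 180.523,87.506 54.382,135.895 148.781,146.871 8.217,43.358.

<svg xmlns="http://www.w3.org/2000/svg" width="202.712mm" height="238.178mm" viewBox="0 0 202.712 238.178">
  <polygon points="71.023,34.414 107.023,34.414 107.023,95.769 71.023,95.769" fill="none" stroke="#ff00ff"/>
  <polygon points="47.857,157.218 147.544,86.619 180.523,87.506 54.382,135.895 148.781,146.871 8.217,43.358" fill="none" stroke="#000000"/>
</svg>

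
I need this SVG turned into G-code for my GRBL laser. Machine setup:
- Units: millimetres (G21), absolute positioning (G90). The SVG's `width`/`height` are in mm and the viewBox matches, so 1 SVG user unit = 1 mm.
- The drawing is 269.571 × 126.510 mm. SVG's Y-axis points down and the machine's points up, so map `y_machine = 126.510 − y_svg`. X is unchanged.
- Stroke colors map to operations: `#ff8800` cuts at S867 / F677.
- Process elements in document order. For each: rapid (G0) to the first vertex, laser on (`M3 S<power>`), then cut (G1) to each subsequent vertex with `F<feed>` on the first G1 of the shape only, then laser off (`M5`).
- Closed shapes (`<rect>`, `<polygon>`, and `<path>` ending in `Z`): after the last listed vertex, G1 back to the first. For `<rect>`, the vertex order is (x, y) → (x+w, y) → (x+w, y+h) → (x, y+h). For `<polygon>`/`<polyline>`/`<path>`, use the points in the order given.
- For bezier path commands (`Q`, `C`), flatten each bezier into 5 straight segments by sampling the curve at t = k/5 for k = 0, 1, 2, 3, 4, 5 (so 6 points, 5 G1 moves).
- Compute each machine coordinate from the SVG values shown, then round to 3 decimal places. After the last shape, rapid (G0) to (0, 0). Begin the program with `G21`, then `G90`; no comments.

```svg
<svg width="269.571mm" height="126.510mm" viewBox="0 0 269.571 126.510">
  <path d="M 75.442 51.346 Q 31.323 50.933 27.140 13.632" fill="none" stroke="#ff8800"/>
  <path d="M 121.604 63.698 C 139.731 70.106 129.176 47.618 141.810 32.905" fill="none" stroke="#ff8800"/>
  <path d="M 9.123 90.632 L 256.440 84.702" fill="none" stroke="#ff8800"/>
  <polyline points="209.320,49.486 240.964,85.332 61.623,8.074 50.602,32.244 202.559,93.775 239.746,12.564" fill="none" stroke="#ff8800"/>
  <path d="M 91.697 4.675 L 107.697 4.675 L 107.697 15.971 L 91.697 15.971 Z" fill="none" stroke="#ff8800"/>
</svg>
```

G21
G90
G0 X75.442 Y75.164
M3 S867
G1 X59.392 Y76.805 F677
G1 X46.537 Y81.396
G1 X36.876 Y88.939
G1 X30.411 Y99.433
G1 X27.140 Y112.878
M5
G0 X121.604 Y62.812
M3 S867
G1 X129.453 Y62.141 F677
G1 X132.909 Y66.646
G1 X134.460 Y74.564
G1 X136.597 Y84.138
G1 X141.810 Y93.605
M5
G0 X9.123 Y35.878
M3 S867
G1 X256.440 Y41.808 F677
M5
G0 X209.320 Y77.024
M3 S867
G1 X240.964 Y41.178 F677
G1 X61.623 Y118.436
G1 X50.602 Y94.266
G1 X202.559 Y32.735
G1 X239.746 Y113.946
M5
G0 X91.697 Y121.835
M3 S867
G1 X107.697 Y121.835 F677
G1 X107.697 Y110.539
G1 X91.697 Y110.539
G1 X91.697 Y121.835
M5
G0 X0.000 Y0.000

1 u = 1 mm; y_m = 126.510 − y.

[1] `<path>` quadratic bezier, #ff8800→cut S867 F677: (75.442,75.164) → (59.392,76.805) → (46.537,81.396) → (36.876,88.939) → (30.411,99.433) → (27.140,112.878)

[2] `<path>` cubic bezier, #ff8800→cut S867 F677: (121.604,62.812) → (129.453,62.141) → (132.909,66.646) → (134.460,74.564) → (136.597,84.138) → (141.810,93.605)

[3] `<path>` line segment, #ff8800→cut S867 F677: (9.123,35.878) → (256.440,41.808)

[4] `<polyline>` open polyline, #ff8800→cut S867 F677: (209.320,77.024) → (240.964,41.178) → (61.623,118.436) → (50.602,94.266) → (202.559,32.735) → (239.746,113.946)

[5] `<path>` rectangle, #ff8800→cut S867 F677: (91.697,121.835) → (107.697,121.835) → (107.697,110.539) → (91.697,110.539) → (91.697,121.835) (closed)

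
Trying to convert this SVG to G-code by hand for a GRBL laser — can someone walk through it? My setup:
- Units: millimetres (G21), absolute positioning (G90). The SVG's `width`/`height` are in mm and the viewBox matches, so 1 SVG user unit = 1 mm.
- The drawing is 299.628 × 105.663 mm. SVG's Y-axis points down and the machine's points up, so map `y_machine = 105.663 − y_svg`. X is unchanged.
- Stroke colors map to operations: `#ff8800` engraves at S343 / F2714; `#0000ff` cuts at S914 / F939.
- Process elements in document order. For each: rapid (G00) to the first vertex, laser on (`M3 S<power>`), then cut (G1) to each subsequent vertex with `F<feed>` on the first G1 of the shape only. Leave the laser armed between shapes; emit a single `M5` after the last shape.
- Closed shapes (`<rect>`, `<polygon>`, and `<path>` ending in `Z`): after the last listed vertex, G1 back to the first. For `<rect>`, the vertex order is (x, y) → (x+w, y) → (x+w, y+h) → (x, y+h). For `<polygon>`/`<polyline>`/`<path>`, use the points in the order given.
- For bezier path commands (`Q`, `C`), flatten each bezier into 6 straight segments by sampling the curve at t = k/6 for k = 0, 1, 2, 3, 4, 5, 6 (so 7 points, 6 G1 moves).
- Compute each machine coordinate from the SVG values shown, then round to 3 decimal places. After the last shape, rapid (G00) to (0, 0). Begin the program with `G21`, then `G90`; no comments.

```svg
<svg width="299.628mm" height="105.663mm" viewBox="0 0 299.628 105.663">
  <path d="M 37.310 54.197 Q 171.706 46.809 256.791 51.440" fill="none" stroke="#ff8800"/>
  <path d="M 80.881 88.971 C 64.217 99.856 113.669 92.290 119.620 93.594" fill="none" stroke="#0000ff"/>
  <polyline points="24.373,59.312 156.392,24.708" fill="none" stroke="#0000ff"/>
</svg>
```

viewBox `0 0 299.628 105.663` with mm width/height → 1 unit = 1 mm. Flip: y_m = 105.663 − y_svg.

**Shape 1** — `<path>` quadratic bezier, stroke `#ff8800` → engrave (S343, F2714). Control points (SVG): P0=(37.310,54.197), P1=(171.706,46.809), P2=(256.791,51.440); sampled at t=k/6. Machine vertices: (37.310,51.466) → (80.739,53.595) → (121.428,55.056) → (159.378,55.849) → (194.589,55.975) → (227.060,55.433) → (256.791,54.223). Open path.

**Shape 2** — `<path>` cubic bezier, stroke `#0000ff` → cut (S914, F939). Control points (SVG): P0=(80.881,88.971), P1=(64.217,99.856), P2=(113.669,92.290), P3=(119.620,93.594); sampled at t=k/6. Machine vertices: (80.881,16.692) → (77.551,12.661) → (82.196,10.945) → (91.770,10.788) → (103.229,11.428) → (113.527,12.108) → (119.620,12.069). Open path.

**Shape 3** — `<polyline>` line segment, stroke `#0000ff` → cut (S914, F939). Machine vertices: (24.373,46.351) → (156.392,80.955). Open path.

G21
G90
G00 X37.310 Y51.466
M3 S343
G1 X80.739 Y53.595 F2714
G1 X121.428 Y55.056
G1 X159.378 Y55.849
G1 X194.589 Y55.975
G1 X227.060 Y55.433
G1 X256.791 Y54.223
G00 X80.881 Y16.692
M3 S914
G1 X77.551 Y12.661 F939
G1 X82.196 Y10.945
G1 X91.770 Y10.788
G1 X103.229 Y11.428
G1 X113.527 Y12.108
G1 X119.620 Y12.069
G00 X24.373 Y46.351
M3 S914
G1 X156.392 Y80.955 F939
M5
G00 X0.000 Y0.000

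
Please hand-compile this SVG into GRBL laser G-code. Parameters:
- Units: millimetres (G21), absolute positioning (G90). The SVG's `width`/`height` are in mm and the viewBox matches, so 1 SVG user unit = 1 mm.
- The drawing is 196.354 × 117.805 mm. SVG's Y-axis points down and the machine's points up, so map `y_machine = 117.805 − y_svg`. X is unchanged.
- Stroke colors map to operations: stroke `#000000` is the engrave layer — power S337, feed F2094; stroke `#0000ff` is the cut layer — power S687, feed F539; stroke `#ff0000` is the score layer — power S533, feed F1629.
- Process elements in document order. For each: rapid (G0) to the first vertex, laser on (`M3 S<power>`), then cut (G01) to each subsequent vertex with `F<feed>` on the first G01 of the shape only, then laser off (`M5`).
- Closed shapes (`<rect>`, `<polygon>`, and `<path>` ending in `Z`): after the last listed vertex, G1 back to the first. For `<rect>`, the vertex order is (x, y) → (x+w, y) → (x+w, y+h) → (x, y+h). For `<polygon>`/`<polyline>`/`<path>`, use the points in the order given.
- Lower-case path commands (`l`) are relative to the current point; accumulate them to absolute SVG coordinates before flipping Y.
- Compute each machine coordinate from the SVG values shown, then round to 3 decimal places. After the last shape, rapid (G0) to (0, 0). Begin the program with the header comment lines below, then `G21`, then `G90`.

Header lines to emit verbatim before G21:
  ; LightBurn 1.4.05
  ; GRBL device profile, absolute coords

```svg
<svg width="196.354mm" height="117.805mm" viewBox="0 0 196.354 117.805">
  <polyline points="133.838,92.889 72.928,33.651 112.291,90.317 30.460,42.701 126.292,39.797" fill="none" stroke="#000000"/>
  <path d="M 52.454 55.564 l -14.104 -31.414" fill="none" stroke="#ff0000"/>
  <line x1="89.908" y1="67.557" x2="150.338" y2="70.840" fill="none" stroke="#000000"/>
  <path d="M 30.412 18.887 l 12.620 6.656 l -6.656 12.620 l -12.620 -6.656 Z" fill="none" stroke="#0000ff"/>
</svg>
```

; LightBurn 1.4.05
; GRBL device profile, absolute coords
G21
G90
G0 X133.838 Y24.916
M3 S337
G01 X72.928 Y84.154 F2094
G01 X112.291 Y27.488
G01 X30.460 Y75.104
G01 X126.292 Y78.008
M5
G0 X52.454 Y62.241
M3 S533
G01 X38.350 Y93.655 F1629
M5
G0 X89.908 Y50.248
M3 S337
G01 X150.338 Y46.965 F2094
M5
G0 X30.412 Y98.918
M3 S687
G01 X43.032 Y92.262 F539
G01 X36.376 Y79.642
G01 X23.756 Y86.298
G01 X30.412 Y98.918
M5
G0 X0.000 Y0.000

viewBox `0 0 196.354 117.805` with mm width/height → 1 unit = 1 mm. Flip: y_m = 117.805 − y_svg.

**Shape 1** — `<polyline>` open polyline, stroke `#000000` → engrave (S337, F2094). Machine vertices: (133.838,24.916) → (72.928,84.154) → (112.291,27.488) → (30.460,75.104) → (126.292,78.008). Open path.

**Shape 2** — `<path>` line segment, stroke `#ff0000` → score (S533, F1629). Machine vertices: (52.454,62.241) → (38.350,93.655). Open path.

**Shape 3** — `<line>` line segment, stroke `#000000` → engrave (S337, F2094). Machine vertices: (89.908,50.248) → (150.338,46.965). Open path.

**Shape 4** — `<path>` regular polygon, stroke `#0000ff` → cut (S687, F539). Machine vertices: (30.412,98.918) → (43.032,92.262) → (36.376,79.642) → (23.756,86.298) → (30.412,98.918). Closed: final G1 returns to the first vertex.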